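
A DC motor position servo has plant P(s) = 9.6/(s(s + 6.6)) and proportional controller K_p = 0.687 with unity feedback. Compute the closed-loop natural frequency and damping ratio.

The closed-loop denominator is s(s+6.6) + 0.687·9.6 = s² + 6.6s + 6.595.
So ω_n² = 6.595 ⇒ ω_n = 2.568 rad/s, and ζ = 6.6/(2ω_n) = 1.28.

ω_n = 2.57 rad/s, ζ = 1.28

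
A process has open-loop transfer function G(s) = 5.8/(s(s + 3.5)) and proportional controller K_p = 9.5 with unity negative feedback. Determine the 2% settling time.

T_s ≈ 2.29 s

From 1 + K_pG(s) = 0: s² + 3.5s + 55.1 = 0 ⇒ ω_n = 7.423, ζ = 0.2358.
2% settling time T_s ≈ 4/(ζω_n) = 4/1.75 = 2.29 s.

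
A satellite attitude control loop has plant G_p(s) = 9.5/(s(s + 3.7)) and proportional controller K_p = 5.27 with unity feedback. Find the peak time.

The closed-loop denominator s² + 3.7s + 50.06 gives ω_n = √50.06 = 7.076 and ζ = 3.7/(2ω_n) = 0.2615.
Damped frequency ω_d = ω_n√(1−ζ²) = 6.83 rad/s, so peak time T_p = π/ω_d = 0.46 s.

T_p = 0.46 s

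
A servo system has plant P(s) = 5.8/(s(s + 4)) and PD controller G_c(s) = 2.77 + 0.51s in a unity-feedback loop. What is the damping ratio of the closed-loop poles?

Forward path: (2.77 + 0.51s)·5.8/(s(s+4)). The closed-loop characteristic equation is s² + (4 + 5.8·0.51)s + 5.8·2.77 = 0.
That is s² + 6.958s + 16.07 = 0, so ω_n = 4.008 rad/s and ζ = 6.958/(2·4.008) = 0.868.

ζ = 0.868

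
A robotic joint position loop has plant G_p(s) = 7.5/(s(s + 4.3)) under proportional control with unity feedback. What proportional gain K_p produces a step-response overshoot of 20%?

From %OS = 100·exp(−πζ/√(1−ζ²)) = 20%, ζ = −ln(0.2)/√(π²+ln²(0.2)) = 0.4559.
Characteristic equation s² + 4.3s + 7.5K_p = 0 gives ζ = 4.3/(2√(7.5K_p)).
Setting ζ = 0.4559: √(7.5K_p) = 4.3/(2·0.4559) = 4.715, so K_p = 22.24/7.5 = 2.96.

K_p = 2.96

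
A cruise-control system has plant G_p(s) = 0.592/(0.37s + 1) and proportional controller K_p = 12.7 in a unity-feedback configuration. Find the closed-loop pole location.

Closed loop: T(s) = K_p·G_p/(1+K_p·G_p) = 7.518/(0.37s + 1 + 7.518), with pole at s = −(1 + 7.518)/0.37 = −23.02.

s = -23.02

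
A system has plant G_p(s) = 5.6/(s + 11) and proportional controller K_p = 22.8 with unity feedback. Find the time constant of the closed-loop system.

Closed-loop transfer function: T(s) = K_p·G_p(s)/(1 + K_p·G_p(s)) = 127.7/(s + 11 + 127.7) = 127.7/(s + 138.7).
Time constant τ = 1/138.7 = 0.00721 s.

τ = 0.00721 s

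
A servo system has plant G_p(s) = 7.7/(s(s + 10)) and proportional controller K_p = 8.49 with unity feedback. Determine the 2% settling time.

T_s ≈ 0.8 s

The closed-loop denominator s² + 10s + 65.37 gives ω_n = √65.37 = 8.085 and ζ = 10/(2ω_n) = 0.6184.
2% settling time T_s ≈ 4/(ζω_n) = 4/5 = 0.8 s.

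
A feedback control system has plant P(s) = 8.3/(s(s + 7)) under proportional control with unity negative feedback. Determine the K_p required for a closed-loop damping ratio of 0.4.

K_p = 9.22

Closed-loop characteristic equation: s² + 7s + K_p·8.3 = 0.
So ω_n = √(8.3K_p) and 2ζω_n = 7, giving ζ = 7/(2√(8.3K_p)).
Setting ζ = 0.4: √(8.3K_p) = 7/(2·0.4) = 8.75, so K_p = 76.56/8.3 = 9.22.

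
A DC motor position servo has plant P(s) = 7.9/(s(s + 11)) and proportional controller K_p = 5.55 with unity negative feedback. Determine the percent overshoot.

0.922%

Closed-loop characteristic equation: s² + 11s + 43.84 = 0, so ω_n = 6.622 rad/s and ζ = 11/(2·6.622) = 0.8306.
%OS = 100·exp(−πζ/√(1−ζ²)) = 100·exp(−π·0.8306/√0.3101) = 0.922%.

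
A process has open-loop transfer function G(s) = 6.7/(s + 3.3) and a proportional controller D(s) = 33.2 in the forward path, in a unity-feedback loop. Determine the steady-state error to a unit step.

0.0146

The loop is type 0. Static position error constant K_pos = D(0)·G(0) = 33.2·2.03 = 67.41.
Steady-state error to a unit step: e_ss = 1/(1+K_pos) = 1/68.41 = 0.0146.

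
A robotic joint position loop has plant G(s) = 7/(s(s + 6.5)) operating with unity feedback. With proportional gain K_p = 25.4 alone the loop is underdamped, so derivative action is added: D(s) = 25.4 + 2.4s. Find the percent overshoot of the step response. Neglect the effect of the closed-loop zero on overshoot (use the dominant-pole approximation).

Forward path: (25.4 + 2.4s)·7/(s(s+6.5)). The closed-loop characteristic equation is s² + (6.5 + 7·2.4)s + 7·25.4 = 0.
That is s² + 23.3s + 177.8 = 0, so ω_n = 13.33 rad/s and ζ = 23.3/(2·13.33) = 0.8737.
%OS = 100·exp(−πζ/√(1−ζ²)) = 0.354%.

0.354%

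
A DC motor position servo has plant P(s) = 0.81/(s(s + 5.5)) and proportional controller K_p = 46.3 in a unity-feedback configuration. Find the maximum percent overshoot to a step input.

The closed-loop denominator s² + 5.5s + 37.5 gives ω_n = √37.5 = 6.124 and ζ = 5.5/(2ω_n) = 0.4491.
%OS = 100·exp(−πζ/√(1−ζ²)) = 100·exp(−π·0.4491/√0.7983) = 20.6%.

20.6%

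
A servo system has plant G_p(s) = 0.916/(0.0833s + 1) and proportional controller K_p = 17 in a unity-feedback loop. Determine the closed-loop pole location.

s = -198.9

Closed loop: T(s) = K_p·G_p/(1+K_p·G_p) = 15.57/(0.0833s + 1 + 15.57), with pole at s = −(1 + 15.57)/0.0833 = −198.9.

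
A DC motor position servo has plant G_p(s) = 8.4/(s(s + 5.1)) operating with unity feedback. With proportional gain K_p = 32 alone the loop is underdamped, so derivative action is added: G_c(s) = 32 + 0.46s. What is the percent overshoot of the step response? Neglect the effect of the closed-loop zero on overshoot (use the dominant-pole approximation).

Forward path: (32 + 0.46s)·8.4/(s(s+5.1)). The closed-loop characteristic equation is s² + (5.1 + 8.4·0.46)s + 8.4·32 = 0.
That is s² + 8.964s + 268.8 = 0, so ω_n = 16.4 rad/s and ζ = 8.964/(2·16.4) = 0.2734.
%OS = 100·exp(−πζ/√(1−ζ²)) = 40.9%.

40.9%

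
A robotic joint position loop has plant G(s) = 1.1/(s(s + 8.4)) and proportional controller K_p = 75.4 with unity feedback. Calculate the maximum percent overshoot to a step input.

19.5%

From 1 + K_pG(s) = 0: s² + 8.4s + 82.94 = 0 ⇒ ω_n = 9.107, ζ = 0.4612.
%OS = 100·exp(−πζ/√(1−ζ²)) = 100·exp(−π·0.4612/√0.7873) = 19.5%.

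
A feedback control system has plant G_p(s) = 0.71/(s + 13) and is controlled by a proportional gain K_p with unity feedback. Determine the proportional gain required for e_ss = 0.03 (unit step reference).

K_p = 592

Steady-state error for a unit step on this type-0 loop is 1/(1 + K_p·G_p(0)).
G_p(0) = 0.05462. Require 1/(1 + K_p·0.05462) = 0.03, so 1 + 0.05462·K_p = 33.33.
K_p = (33.33 − 1)/0.05462 = 592.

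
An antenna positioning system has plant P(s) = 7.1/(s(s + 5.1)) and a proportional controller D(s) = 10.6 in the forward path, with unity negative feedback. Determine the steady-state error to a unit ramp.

The loop has one pole at the origin (type 1). Velocity error constant K_v = lim_{s→0} s·D(s)P(s) = 10.6·7.1/5.1 = 14.76.
Steady-state error to a unit ramp: e_ss = 1/K_v = 0.0678.

0.0678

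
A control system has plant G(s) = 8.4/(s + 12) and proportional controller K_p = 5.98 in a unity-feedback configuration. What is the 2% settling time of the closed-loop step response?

T_s ≈ 0.0643 s

Closed-loop transfer function: T(s) = K_p·G(s)/(1 + K_p·G(s)) = 50.23/(s + 12 + 50.23) = 50.23/(s + 62.23).
Time constant τ = 1/62.23 = 0.01607 s, so the 2% settling time is about 4τ = 0.0643 s.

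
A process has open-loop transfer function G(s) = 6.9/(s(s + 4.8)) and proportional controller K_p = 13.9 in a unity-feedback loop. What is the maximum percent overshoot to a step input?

45.2%

Closed-loop characteristic equation: s² + 4.8s + 95.91 = 0, so ω_n = 9.793 rad/s and ζ = 4.8/(2·9.793) = 0.2451.
%OS = 100·exp(−πζ/√(1−ζ²)) = 100·exp(−π·0.2451/√0.9399) = 45.2%.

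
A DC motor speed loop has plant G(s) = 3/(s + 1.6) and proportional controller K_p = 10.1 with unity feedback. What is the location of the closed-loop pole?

s = -31.9

Closed-loop transfer function: T(s) = K_p·G(s)/(1 + K_p·G(s)) = 30.3/(s + 1.6 + 30.3) = 30.3/(s + 31.9).
The closed-loop pole is at s = −31.9.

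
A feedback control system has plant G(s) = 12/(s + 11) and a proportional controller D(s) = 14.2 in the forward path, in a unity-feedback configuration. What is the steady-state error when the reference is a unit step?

The loop is type 0. Static position error constant K_pos = D(0)·G(0) = 14.2·1.091 = 15.49.
Steady-state error to a unit step: e_ss = 1/(1+K_pos) = 1/16.49 = 0.0606.

0.0606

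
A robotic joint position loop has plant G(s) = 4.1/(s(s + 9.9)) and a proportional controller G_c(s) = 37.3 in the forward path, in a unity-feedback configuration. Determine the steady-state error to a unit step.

The open loop G_c(s)G(s) has a pole at the origin (type 1), so the static position error constant is infinite and e_ss = 1/(1+∞) = 0.

0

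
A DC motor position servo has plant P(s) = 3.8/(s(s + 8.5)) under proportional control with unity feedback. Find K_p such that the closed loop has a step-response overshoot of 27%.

K_p = 32.1

From %OS = 100·exp(−πζ/√(1−ζ²)) = 27%, ζ = −ln(0.27)/√(π²+ln²(0.27)) = 0.3847.
Characteristic equation s² + 8.5s + 3.8K_p = 0 gives ζ = 8.5/(2√(3.8K_p)).
Setting ζ = 0.3847: √(3.8K_p) = 8.5/(2·0.3847) = 11.05, so K_p = 122/3.8 = 32.1.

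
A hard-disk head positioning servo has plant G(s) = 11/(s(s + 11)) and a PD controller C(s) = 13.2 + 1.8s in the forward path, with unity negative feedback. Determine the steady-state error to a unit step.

0

The open loop C(s)G(s) has a pole at the origin (type 1), so the static position error constant is infinite and e_ss = 1/(1+∞) = 0.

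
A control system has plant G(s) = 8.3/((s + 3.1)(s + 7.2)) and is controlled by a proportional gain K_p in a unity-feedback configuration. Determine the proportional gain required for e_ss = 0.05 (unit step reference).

For a type-0 loop with proportional control, e_ss = 1/(1 + K_p·G(0)).
G(0) = 0.3719. Require 1/(1 + K_p·0.3719) = 0.05, so 1 + 0.3719·K_p = 20.
K_p = (20 − 1)/0.3719 = 51.1.

K_p = 51.1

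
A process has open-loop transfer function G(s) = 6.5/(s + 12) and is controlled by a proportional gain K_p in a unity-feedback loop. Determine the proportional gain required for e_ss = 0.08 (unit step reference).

K_p = 21.2

The loop is type 0, so e_ss(step) = 1/(1 + K_pos) with K_pos = K_p·G(0).
G(0) = 0.5417. Require 1/(1 + K_p·0.5417) = 0.08, so 1 + 0.5417·K_p = 12.5.
K_p = (12.5 − 1)/0.5417 = 21.2.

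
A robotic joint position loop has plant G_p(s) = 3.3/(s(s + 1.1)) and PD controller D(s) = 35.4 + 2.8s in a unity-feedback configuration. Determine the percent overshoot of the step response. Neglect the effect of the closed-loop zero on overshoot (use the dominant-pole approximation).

18.1%

Forward path: (35.4 + 2.8s)·3.3/(s(s+1.1)). The closed-loop characteristic equation is s² + (1.1 + 3.3·2.8)s + 3.3·35.4 = 0.
That is s² + 10.34s + 116.8 = 0, so ω_n = 10.81 rad/s and ζ = 10.34/(2·10.81) = 0.4783.
%OS = 100·exp(−πζ/√(1−ζ²)) = 18.1%.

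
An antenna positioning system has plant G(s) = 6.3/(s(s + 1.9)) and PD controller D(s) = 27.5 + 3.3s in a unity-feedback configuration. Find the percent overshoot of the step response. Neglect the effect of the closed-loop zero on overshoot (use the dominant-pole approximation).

0.479%

Forward path: (27.5 + 3.3s)·6.3/(s(s+1.9)). The closed-loop characteristic equation is s² + (1.9 + 6.3·3.3)s + 6.3·27.5 = 0.
That is s² + 22.69s + 173.2 = 0, so ω_n = 13.16 rad/s and ζ = 22.69/(2·13.16) = 0.8619.
%OS = 100·exp(−πζ/√(1−ζ²)) = 0.479%.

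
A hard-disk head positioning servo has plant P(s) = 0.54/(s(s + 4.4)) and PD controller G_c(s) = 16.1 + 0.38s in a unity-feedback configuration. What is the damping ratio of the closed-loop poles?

ζ = 0.781

Forward path: (16.1 + 0.38s)·0.54/(s(s+4.4)). The closed-loop characteristic equation is s² + (4.4 + 0.54·0.38)s + 0.54·16.1 = 0.
That is s² + 4.605s + 8.694 = 0, so ω_n = 2.949 rad/s and ζ = 4.605/(2·2.949) = 0.7809.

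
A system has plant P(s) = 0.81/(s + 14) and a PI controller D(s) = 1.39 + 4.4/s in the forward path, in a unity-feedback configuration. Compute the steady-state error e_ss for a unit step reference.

The open loop D(s)P(s) has a pole at the origin (type 1), so the static position error constant is infinite and e_ss = 1/(1+∞) = 0.

0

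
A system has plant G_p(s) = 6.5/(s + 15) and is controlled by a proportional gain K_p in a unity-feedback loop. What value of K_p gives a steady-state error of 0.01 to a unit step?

K_p = 228

Steady-state error for a unit step on this type-0 loop is 1/(1 + K_p·G_p(0)).
G_p(0) = 0.4333. Require 1/(1 + K_p·0.4333) = 0.01, so 1 + 0.4333·K_p = 100.
K_p = (100 − 1)/0.4333 = 228.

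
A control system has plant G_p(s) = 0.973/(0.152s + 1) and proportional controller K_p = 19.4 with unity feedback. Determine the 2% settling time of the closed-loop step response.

T_s ≈ 0.0306 s

Closed loop: T(s) = K_p·G_p/(1+K_p·G_p) = 18.88/(0.152s + 1 + 18.88), with pole at s = −(1 + 18.88)/0.152 = −130.8.
τ = 1/130.8 = 0.007647 s, so 2% settling time ≈ 4τ = 0.0306 s.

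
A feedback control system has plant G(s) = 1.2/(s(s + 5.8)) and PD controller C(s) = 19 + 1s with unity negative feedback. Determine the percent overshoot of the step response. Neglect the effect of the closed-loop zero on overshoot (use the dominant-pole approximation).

3.39%

Forward path: (19 + 1s)·1.2/(s(s+5.8)). The closed-loop characteristic equation is s² + (5.8 + 1.2·1)s + 1.2·19 = 0.
That is s² + 7s + 22.8 = 0, so ω_n = 4.775 rad/s and ζ = 7/(2·4.775) = 0.733.
%OS = 100·exp(−πζ/√(1−ζ²)) = 3.39%.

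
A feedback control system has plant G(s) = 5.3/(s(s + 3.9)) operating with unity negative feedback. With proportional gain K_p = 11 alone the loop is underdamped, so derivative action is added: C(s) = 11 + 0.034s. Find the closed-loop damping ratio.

ζ = 0.267

Forward path: (11 + 0.034s)·5.3/(s(s+3.9)). The closed-loop characteristic equation is s² + (3.9 + 5.3·0.034)s + 5.3·11 = 0.
That is s² + 4.08s + 58.3 = 0, so ω_n = 7.635 rad/s and ζ = 4.08/(2·7.635) = 0.2672.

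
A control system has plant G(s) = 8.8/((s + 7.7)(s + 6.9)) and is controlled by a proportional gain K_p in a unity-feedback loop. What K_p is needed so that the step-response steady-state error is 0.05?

For a type-0 loop with proportional control, e_ss = 1/(1 + K_p·G(0)).
G(0) = 0.1656. Require 1/(1 + K_p·0.1656) = 0.05, so 1 + 0.1656·K_p = 20.
K_p = (20 − 1)/0.1656 = 115.

K_p = 115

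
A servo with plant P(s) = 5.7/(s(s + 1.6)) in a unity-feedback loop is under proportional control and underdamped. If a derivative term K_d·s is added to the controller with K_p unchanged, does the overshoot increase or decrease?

decrease

With PD the characteristic equation becomes s² + (a + K·K_d)s + K·K_p = 0; the damping term grows, ζ rises, overshoot falls.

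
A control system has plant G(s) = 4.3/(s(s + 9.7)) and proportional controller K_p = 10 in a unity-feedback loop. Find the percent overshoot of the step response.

The closed-loop denominator s² + 9.7s + 43 gives ω_n = √43 = 6.557 and ζ = 9.7/(2ω_n) = 0.7396.
%OS = 100·exp(−πζ/√(1−ζ²)) = 100·exp(−π·0.7396/√0.453) = 3.17%.

3.17%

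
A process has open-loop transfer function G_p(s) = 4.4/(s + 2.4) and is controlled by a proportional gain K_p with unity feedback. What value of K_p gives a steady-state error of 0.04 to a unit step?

The loop is type 0, so e_ss(step) = 1/(1 + K_pos) with K_pos = K_p·G_p(0).
G_p(0) = 1.833. Require 1/(1 + K_p·1.833) = 0.04, so 1 + 1.833·K_p = 25.
K_p = (25 − 1)/1.833 = 13.1.

K_p = 13.1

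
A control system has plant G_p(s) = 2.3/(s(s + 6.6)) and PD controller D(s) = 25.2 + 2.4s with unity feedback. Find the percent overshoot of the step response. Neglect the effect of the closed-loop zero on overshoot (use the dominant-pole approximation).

Forward path: (25.2 + 2.4s)·2.3/(s(s+6.6)). The closed-loop characteristic equation is s² + (6.6 + 2.3·2.4)s + 2.3·25.2 = 0.
That is s² + 12.12s + 57.96 = 0, so ω_n = 7.613 rad/s and ζ = 12.12/(2·7.613) = 0.796.
%OS = 100·exp(−πζ/√(1−ζ²)) = 1.61%.

1.61%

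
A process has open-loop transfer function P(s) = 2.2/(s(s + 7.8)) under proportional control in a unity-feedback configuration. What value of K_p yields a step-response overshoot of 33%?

K_p = 62.4

From %OS = 100·exp(−πζ/√(1−ζ²)) = 33%, ζ = −ln(0.33)/√(π²+ln²(0.33)) = 0.3328.
Characteristic equation s² + 7.8s + 2.2K_p = 0 gives ζ = 7.8/(2√(2.2K_p)).
Setting ζ = 0.3328: √(2.2K_p) = 7.8/(2·0.3328) = 11.72, so K_p = 137.3/2.2 = 62.4.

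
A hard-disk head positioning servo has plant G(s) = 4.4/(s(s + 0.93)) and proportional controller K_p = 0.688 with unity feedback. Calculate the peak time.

From 1 + K_pG(s) = 0: s² + 0.93s + 3.027 = 0 ⇒ ω_n = 1.74, ζ = 0.2673.
Damped frequency ω_d = ω_n√(1−ζ²) = 1.677 rad/s, so peak time T_p = π/ω_d = 1.87 s.

T_p = 1.87 s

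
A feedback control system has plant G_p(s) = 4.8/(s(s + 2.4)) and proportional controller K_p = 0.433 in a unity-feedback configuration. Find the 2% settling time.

The closed-loop denominator s² + 2.4s + 2.078 gives ω_n = √2.078 = 1.442 and ζ = 2.4/(2ω_n) = 0.8324.
2% settling time T_s ≈ 4/(ζω_n) = 4/1.2 = 3.33 s.

T_s ≈ 3.33 s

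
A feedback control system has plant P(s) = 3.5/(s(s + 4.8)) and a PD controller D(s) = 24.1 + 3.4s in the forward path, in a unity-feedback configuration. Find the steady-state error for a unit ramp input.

The loop has one pole at the origin (type 1). Velocity error constant K_v = lim_{s→0} s·D(s)P(s) = 24.1·3.5/4.8 = 17.57.
Steady-state error to a unit ramp: e_ss = 1/K_v = 0.0569.

0.0569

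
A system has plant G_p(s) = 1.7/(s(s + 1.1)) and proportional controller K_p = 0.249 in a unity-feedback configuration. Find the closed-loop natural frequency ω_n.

1 + K_p·G_p(s) = 0 gives s² + 1.1s + 0.4233 = 0.
So ω_n² = 0.4233 ⇒ ω_n = 0.6506 rad/s, and ζ = 1.1/(2ω_n) = 0.845.

ω_n = 0.651 rad/s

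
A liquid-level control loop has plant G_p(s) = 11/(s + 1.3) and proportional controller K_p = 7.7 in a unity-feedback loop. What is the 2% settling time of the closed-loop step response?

Closed-loop transfer function: T(s) = K_p·G_p(s)/(1 + K_p·G_p(s)) = 84.7/(s + 1.3 + 84.7) = 84.7/(s + 86).
Time constant τ = 1/86 = 0.01163 s, so the 2% settling time is about 4τ = 0.0465 s.

T_s ≈ 0.0465 s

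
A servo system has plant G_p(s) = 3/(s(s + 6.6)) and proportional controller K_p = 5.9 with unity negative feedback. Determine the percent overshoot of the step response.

1.88%

The closed-loop denominator s² + 6.6s + 17.7 gives ω_n = √17.7 = 4.207 and ζ = 6.6/(2ω_n) = 0.7844.
%OS = 100·exp(−πζ/√(1−ζ²)) = 100·exp(−π·0.7844/√0.3847) = 1.88%.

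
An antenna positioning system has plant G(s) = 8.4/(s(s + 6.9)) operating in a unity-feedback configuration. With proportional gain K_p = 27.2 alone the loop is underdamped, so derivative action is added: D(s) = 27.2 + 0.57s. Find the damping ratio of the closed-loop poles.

Forward path: (27.2 + 0.57s)·8.4/(s(s+6.9)). The closed-loop characteristic equation is s² + (6.9 + 8.4·0.57)s + 8.4·27.2 = 0.
That is s² + 11.69s + 228.5 = 0, so ω_n = 15.12 rad/s and ζ = 11.69/(2·15.12) = 0.3866.

ζ = 0.387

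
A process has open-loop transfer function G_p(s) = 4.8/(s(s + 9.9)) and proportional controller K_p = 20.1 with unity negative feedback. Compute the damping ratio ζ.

ζ = 0.504

With unity feedback the closed-loop characteristic equation is s² + 9.9s + 20.1·4.8 = s² + 9.9s + 96.48 = 0.
So ω_n² = 96.48 ⇒ ω_n = 9.822 rad/s, and ζ = 9.9/(2ω_n) = 0.504.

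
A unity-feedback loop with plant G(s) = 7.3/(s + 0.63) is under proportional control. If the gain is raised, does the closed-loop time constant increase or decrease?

Closed-loop pole is at s = −(0.63+K_p·7.3); larger K_p moves it further left, so τ = 1/(0.63+K_p·7.3) decreases.

decrease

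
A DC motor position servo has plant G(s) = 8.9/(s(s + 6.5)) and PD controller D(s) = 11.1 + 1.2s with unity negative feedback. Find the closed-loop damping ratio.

Forward path: (11.1 + 1.2s)·8.9/(s(s+6.5)). The closed-loop characteristic equation is s² + (6.5 + 8.9·1.2)s + 8.9·11.1 = 0.
That is s² + 17.18s + 98.79 = 0, so ω_n = 9.939 rad/s and ζ = 17.18/(2·9.939) = 0.8642.

ζ = 0.864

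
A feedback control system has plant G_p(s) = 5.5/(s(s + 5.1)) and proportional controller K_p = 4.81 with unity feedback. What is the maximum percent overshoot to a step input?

16.6%

From 1 + K_pG_p(s) = 0: s² + 5.1s + 26.45 = 0 ⇒ ω_n = 5.143, ζ = 0.4958.
%OS = 100·exp(−πζ/√(1−ζ²)) = 100·exp(−π·0.4958/√0.7542) = 16.6%.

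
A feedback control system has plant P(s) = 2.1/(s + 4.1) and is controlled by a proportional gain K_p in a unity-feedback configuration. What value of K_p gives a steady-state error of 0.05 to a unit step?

For a type-0 loop with proportional control, e_ss = 1/(1 + K_p·P(0)).
P(0) = 0.5122. Require 1/(1 + K_p·0.5122) = 0.05, so 1 + 0.5122·K_p = 20.
K_p = (20 − 1)/0.5122 = 37.1.

K_p = 37.1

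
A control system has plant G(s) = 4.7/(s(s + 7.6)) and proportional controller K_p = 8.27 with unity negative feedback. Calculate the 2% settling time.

T_s ≈ 1.05 s

The closed-loop denominator s² + 7.6s + 38.87 gives ω_n = √38.87 = 6.235 and ζ = 7.6/(2ω_n) = 0.6095.
2% settling time T_s ≈ 4/(ζω_n) = 4/3.8 = 1.05 s.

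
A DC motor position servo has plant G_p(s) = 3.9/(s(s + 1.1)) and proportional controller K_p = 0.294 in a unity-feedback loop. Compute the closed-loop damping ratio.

ζ = 0.514

With unity feedback the closed-loop characteristic equation is s² + 1.1s + 0.294·3.9 = s² + 1.1s + 1.147 = 0.
Matching s² + 2ζω_n s + ω_n²: ω_n = √1.147 = 1.071 rad/s and 2ζω_n = 1.1, so ζ = 1.1/(2·1.071) = 0.514.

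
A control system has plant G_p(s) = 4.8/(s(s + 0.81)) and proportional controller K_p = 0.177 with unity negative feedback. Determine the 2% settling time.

From 1 + K_pG_p(s) = 0: s² + 0.81s + 0.8496 = 0 ⇒ ω_n = 0.9217, ζ = 0.4394.
2% settling time T_s ≈ 4/(ζω_n) = 4/0.405 = 9.88 s.

T_s ≈ 9.88 s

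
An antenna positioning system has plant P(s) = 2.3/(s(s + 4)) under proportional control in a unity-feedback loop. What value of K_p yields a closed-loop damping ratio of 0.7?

Closed-loop characteristic equation: s² + 4s + K_p·2.3 = 0.
So ω_n = √(2.3K_p) and 2ζω_n = 4, giving ζ = 4/(2√(2.3K_p)).
Setting ζ = 0.7: √(2.3K_p) = 4/(2·0.7) = 2.857, so K_p = 8.163/2.3 = 3.55.

K_p = 3.55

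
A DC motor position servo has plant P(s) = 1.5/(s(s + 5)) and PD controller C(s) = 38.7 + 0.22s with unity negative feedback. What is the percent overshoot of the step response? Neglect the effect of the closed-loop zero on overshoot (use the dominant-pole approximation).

Forward path: (38.7 + 0.22s)·1.5/(s(s+5)). The closed-loop characteristic equation is s² + (5 + 1.5·0.22)s + 1.5·38.7 = 0.
That is s² + 5.33s + 58.05 = 0, so ω_n = 7.619 rad/s and ζ = 5.33/(2·7.619) = 0.3498.
%OS = 100·exp(−πζ/√(1−ζ²)) = 30.9%.

30.9%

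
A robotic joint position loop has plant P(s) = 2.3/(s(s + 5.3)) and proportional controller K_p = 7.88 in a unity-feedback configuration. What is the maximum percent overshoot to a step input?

8.22%

From 1 + K_pP(s) = 0: s² + 5.3s + 18.12 = 0 ⇒ ω_n = 4.257, ζ = 0.6225.
%OS = 100·exp(−πζ/√(1−ζ²)) = 100·exp(−π·0.6225/√0.6125) = 8.22%.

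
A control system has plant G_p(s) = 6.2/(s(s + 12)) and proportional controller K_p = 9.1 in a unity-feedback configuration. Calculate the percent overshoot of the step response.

From 1 + K_pG_p(s) = 0: s² + 12s + 56.42 = 0 ⇒ ω_n = 7.511, ζ = 0.7988.
%OS = 100·exp(−πζ/√(1−ζ²)) = 100·exp(−π·0.7988/√0.3619) = 1.54%.

1.54%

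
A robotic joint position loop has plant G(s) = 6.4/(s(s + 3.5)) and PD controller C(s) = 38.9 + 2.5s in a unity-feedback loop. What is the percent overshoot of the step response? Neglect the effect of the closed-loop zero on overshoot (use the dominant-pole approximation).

Forward path: (38.9 + 2.5s)·6.4/(s(s+3.5)). The closed-loop characteristic equation is s² + (3.5 + 6.4·2.5)s + 6.4·38.9 = 0.
That is s² + 19.5s + 249 = 0, so ω_n = 15.78 rad/s and ζ = 19.5/(2·15.78) = 0.6179.
%OS = 100·exp(−πζ/√(1−ζ²)) = 8.47%.

8.47%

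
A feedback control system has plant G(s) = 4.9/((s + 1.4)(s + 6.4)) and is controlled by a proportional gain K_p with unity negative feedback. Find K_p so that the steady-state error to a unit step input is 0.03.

For a type-0 loop with proportional control, e_ss = 1/(1 + K_p·G(0)).
G(0) = 0.5469. Require 1/(1 + K_p·0.5469) = 0.03, so 1 + 0.5469·K_p = 33.33.
K_p = (33.33 − 1)/0.5469 = 59.1.

K_p = 59.1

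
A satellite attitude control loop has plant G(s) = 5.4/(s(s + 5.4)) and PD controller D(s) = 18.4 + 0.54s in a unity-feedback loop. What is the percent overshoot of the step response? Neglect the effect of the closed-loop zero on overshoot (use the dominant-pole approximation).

Forward path: (18.4 + 0.54s)·5.4/(s(s+5.4)). The closed-loop characteristic equation is s² + (5.4 + 5.4·0.54)s + 5.4·18.4 = 0.
That is s² + 8.316s + 99.36 = 0, so ω_n = 9.968 rad/s and ζ = 8.316/(2·9.968) = 0.4171.
%OS = 100·exp(−πζ/√(1−ζ²)) = 23.6%.

23.6%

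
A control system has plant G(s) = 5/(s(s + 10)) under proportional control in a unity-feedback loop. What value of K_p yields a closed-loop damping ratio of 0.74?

K_p = 9.13

Closed-loop characteristic equation: s² + 10s + K_p·5 = 0.
So ω_n = √(5K_p) and 2ζω_n = 10, giving ζ = 10/(2√(5K_p)).
Setting ζ = 0.74: √(5K_p) = 10/(2·0.74) = 6.757, so K_p = 45.65/5 = 9.13.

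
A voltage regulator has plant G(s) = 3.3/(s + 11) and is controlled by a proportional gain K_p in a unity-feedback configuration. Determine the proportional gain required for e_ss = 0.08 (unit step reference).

K_p = 38.3

The loop is type 0, so e_ss(step) = 1/(1 + K_pos) with K_pos = K_p·G(0).
G(0) = 0.3. Require 1/(1 + K_p·0.3) = 0.08, so 1 + 0.3·K_p = 12.5.
K_p = (12.5 − 1)/0.3 = 38.3.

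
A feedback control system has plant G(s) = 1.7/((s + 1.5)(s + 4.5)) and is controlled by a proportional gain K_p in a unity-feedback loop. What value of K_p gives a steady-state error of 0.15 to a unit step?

Steady-state error for a unit step on this type-0 loop is 1/(1 + K_p·G(0)).
G(0) = 0.2519. Require 1/(1 + K_p·0.2519) = 0.15, so 1 + 0.2519·K_p = 6.667.
K_p = (6.667 − 1)/0.2519 = 22.5.

K_p = 22.5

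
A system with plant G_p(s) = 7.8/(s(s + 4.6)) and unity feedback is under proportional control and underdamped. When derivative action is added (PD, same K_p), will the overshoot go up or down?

decrease

The derivative term adds K·K_d to the s-coefficient of the characteristic equation, raising 2ζω_n while ω_n is unchanged; ζ increases, so overshoot decreases.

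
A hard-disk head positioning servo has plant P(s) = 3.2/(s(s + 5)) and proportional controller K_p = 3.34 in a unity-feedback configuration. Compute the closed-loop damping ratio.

1 + K_p·P(s) = 0 gives s² + 5s + 10.69 = 0.
Matching s² + 2ζω_n s + ω_n²: ω_n = √10.69 = 3.269 rad/s and 2ζω_n = 5, so ζ = 5/(2·3.269) = 0.765.

ζ = 0.765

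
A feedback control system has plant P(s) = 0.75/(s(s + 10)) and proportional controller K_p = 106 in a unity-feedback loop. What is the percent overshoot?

11.9%

From 1 + K_pP(s) = 0: s² + 10s + 79.5 = 0 ⇒ ω_n = 8.916, ζ = 0.5608.
%OS = 100·exp(−πζ/√(1−ζ²)) = 100·exp(−π·0.5608/√0.6855) = 11.9%.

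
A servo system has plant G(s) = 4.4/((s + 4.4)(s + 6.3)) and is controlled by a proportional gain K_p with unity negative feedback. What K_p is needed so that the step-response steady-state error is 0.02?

For a type-0 loop with proportional control, e_ss = 1/(1 + K_p·G(0)).
G(0) = 0.1587. Require 1/(1 + K_p·0.1587) = 0.02, so 1 + 0.1587·K_p = 50.
K_p = (50 − 1)/0.1587 = 309.

K_p = 309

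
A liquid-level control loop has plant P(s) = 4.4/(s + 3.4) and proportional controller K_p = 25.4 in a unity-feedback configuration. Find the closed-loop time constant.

Closed-loop transfer function: T(s) = K_p·P(s)/(1 + K_p·P(s)) = 111.8/(s + 3.4 + 111.8) = 111.8/(s + 115.2).
Time constant τ = 1/115.2 = 0.00868 s.

τ = 0.00868 s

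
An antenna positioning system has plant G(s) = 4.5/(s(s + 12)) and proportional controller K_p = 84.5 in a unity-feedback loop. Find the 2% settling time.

The closed-loop denominator s² + 12s + 380.2 gives ω_n = √380.2 = 19.5 and ζ = 12/(2ω_n) = 0.3077.
2% settling time T_s ≈ 4/(ζω_n) = 4/6 = 0.667 s.

T_s ≈ 0.667 s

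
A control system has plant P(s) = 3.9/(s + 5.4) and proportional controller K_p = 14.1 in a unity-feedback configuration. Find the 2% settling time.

T_s ≈ 0.0662 s

Closed-loop transfer function: T(s) = K_p·P(s)/(1 + K_p·P(s)) = 54.99/(s + 5.4 + 54.99) = 54.99/(s + 60.39).
Time constant τ = 1/60.39 = 0.01656 s, so the 2% settling time is about 4τ = 0.0662 s.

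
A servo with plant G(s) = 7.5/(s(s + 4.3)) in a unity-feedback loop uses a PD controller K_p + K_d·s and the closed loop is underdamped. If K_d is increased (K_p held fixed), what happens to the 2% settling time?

decrease

Characteristic equation s² + (4.3 + 7.5K_d)s + 7.5K_p = 0: raising K_d increases ζω_n = (4.3+7.5K_d)/2 while the loop stays underdamped, so T_s ≈ 4/(ζω_n) decreases.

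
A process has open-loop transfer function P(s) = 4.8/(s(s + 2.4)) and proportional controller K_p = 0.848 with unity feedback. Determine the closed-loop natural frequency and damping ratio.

ω_n = 2.02 rad/s, ζ = 0.595

The closed-loop denominator is s(s+2.4) + 0.848·4.8 = s² + 2.4s + 4.07.
So ω_n² = 4.07 ⇒ ω_n = 2.018 rad/s, and ζ = 2.4/(2ω_n) = 0.595.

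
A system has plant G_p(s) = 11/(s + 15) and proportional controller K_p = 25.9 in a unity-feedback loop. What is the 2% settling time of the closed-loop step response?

T_s ≈ 0.0133 s

Closed-loop transfer function: T(s) = K_p·G_p(s)/(1 + K_p·G_p(s)) = 284.9/(s + 15 + 284.9) = 284.9/(s + 299.9).
Time constant τ = 1/299.9 = 0.003334 s, so the 2% settling time is about 4τ = 0.0133 s.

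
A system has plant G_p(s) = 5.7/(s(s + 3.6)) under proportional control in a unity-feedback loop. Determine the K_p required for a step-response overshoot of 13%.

From %OS = 100·exp(−πζ/√(1−ζ²)) = 13%, ζ = −ln(0.13)/√(π²+ln²(0.13)) = 0.5446.
Characteristic equation s² + 3.6s + 5.7K_p = 0 gives ζ = 3.6/(2√(5.7K_p)).
Setting ζ = 0.5446: √(5.7K_p) = 3.6/(2·0.5446) = 3.305, so K_p = 10.92/5.7 = 1.92.

K_p = 1.92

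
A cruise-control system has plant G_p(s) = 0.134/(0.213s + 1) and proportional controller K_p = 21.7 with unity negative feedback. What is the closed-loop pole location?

Closed loop: T(s) = K_p·G_p/(1+K_p·G_p) = 2.908/(0.213s + 1 + 2.908), with pole at s = −(1 + 2.908)/0.213 = −18.35.

s = -18.35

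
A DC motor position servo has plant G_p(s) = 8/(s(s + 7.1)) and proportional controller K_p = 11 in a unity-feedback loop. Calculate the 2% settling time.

T_s ≈ 1.13 s

From 1 + K_pG_p(s) = 0: s² + 7.1s + 88 = 0 ⇒ ω_n = 9.381, ζ = 0.3784.
2% settling time T_s ≈ 4/(ζω_n) = 4/3.55 = 1.13 s.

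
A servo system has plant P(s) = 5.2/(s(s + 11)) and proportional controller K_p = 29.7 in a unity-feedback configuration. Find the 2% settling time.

From 1 + K_pP(s) = 0: s² + 11s + 154.4 = 0 ⇒ ω_n = 12.43, ζ = 0.4426.
2% settling time T_s ≈ 4/(ζω_n) = 4/5.5 = 0.727 s.

T_s ≈ 0.727 s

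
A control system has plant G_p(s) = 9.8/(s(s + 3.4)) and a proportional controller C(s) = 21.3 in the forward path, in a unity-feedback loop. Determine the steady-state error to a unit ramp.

0.0163

The loop has one pole at the origin (type 1). Velocity error constant K_v = lim_{s→0} s·C(s)G_p(s) = 21.3·9.8/3.4 = 61.39.
Steady-state error to a unit ramp: e_ss = 1/K_v = 0.0163.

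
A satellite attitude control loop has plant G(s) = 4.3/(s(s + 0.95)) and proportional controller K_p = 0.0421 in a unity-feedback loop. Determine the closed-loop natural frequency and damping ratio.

The closed-loop denominator is s(s+0.95) + 0.0421·4.3 = s² + 0.95s + 0.181.
So ω_n² = 0.181 ⇒ ω_n = 0.4255 rad/s, and ζ = 0.95/(2ω_n) = 1.12.

ω_n = 0.425 rad/s, ζ = 1.12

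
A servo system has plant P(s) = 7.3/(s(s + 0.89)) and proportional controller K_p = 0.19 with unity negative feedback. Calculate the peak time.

The closed-loop denominator s² + 0.89s + 1.387 gives ω_n = √1.387 = 1.178 and ζ = 0.89/(2ω_n) = 0.3779.
Damped frequency ω_d = ω_n√(1−ζ²) = 1.09 rad/s, so peak time T_p = π/ω_d = 2.88 s.

T_p = 2.88 s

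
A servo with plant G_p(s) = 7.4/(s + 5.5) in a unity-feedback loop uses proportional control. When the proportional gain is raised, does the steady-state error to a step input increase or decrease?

The position error constant K_pos = K_p·G_p(0) grows with K_p, and e_ss = 1/(1+K_pos) falls.

decrease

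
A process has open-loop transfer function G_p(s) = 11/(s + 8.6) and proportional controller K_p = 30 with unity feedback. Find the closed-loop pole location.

s = -338.6

Closed-loop transfer function: T(s) = K_p·G_p(s)/(1 + K_p·G_p(s)) = 330/(s + 8.6 + 330) = 330/(s + 338.6).
The closed-loop pole is at s = −338.6.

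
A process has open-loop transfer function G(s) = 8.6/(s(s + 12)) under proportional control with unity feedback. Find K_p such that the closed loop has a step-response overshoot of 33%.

From %OS = 100·exp(−πζ/√(1−ζ²)) = 33%, ζ = −ln(0.33)/√(π²+ln²(0.33)) = 0.3328.
Characteristic equation s² + 12s + 8.6K_p = 0 gives ζ = 12/(2√(8.6K_p)).
Setting ζ = 0.3328: √(8.6K_p) = 12/(2·0.3328) = 18.03, so K_p = 325.1/8.6 = 37.8.

K_p = 37.8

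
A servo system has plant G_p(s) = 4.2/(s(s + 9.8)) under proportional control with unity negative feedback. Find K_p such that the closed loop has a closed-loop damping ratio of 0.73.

Closed-loop characteristic equation: s² + 9.8s + K_p·4.2 = 0.
So ω_n = √(4.2K_p) and 2ζω_n = 9.8, giving ζ = 9.8/(2√(4.2K_p)).
Setting ζ = 0.73: √(4.2K_p) = 9.8/(2·0.73) = 6.712, so K_p = 45.06/4.2 = 10.7.

K_p = 10.7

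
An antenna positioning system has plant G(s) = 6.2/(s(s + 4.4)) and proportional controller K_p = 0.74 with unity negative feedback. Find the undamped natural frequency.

The closed-loop denominator is s(s+4.4) + 0.74·6.2 = s² + 4.4s + 4.588.
Matching s² + 2ζω_n s + ω_n²: ω_n = √4.588 = 2.142 rad/s and 2ζω_n = 4.4, so ζ = 4.4/(2·2.142) = 1.03.

ω_n = 2.14 rad/s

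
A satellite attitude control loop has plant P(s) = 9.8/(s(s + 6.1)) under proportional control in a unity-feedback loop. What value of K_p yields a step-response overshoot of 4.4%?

From %OS = 100·exp(−πζ/√(1−ζ²)) = 4.4%, ζ = −ln(0.044)/√(π²+ln²(0.044)) = 0.7051.
Characteristic equation s² + 6.1s + 9.8K_p = 0 gives ζ = 6.1/(2√(9.8K_p)).
Setting ζ = 0.7051: √(9.8K_p) = 6.1/(2·0.7051) = 4.326, so K_p = 18.71/9.8 = 1.91.

K_p = 1.91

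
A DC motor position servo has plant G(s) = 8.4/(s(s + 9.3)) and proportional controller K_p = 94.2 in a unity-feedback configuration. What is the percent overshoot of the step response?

Closed-loop characteristic equation: s² + 9.3s + 791.3 = 0, so ω_n = 28.13 rad/s and ζ = 9.3/(2·28.13) = 0.1653.
%OS = 100·exp(−πζ/√(1−ζ²)) = 100·exp(−π·0.1653/√0.9727) = 59.1%.

59.1%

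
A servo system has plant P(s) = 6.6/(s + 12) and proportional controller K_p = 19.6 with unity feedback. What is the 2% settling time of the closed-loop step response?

Closed-loop transfer function: T(s) = K_p·P(s)/(1 + K_p·P(s)) = 129.4/(s + 12 + 129.4) = 129.4/(s + 141.4).
Time constant τ = 1/141.4 = 0.007074 s, so the 2% settling time is about 4τ = 0.0283 s.

T_s ≈ 0.0283 s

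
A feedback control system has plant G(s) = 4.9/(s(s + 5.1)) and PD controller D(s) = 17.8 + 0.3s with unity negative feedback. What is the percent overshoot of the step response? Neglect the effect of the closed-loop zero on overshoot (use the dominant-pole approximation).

30.7%

Forward path: (17.8 + 0.3s)·4.9/(s(s+5.1)). The closed-loop characteristic equation is s² + (5.1 + 4.9·0.3)s + 4.9·17.8 = 0.
That is s² + 6.57s + 87.22 = 0, so ω_n = 9.339 rad/s and ζ = 6.57/(2·9.339) = 0.3517.
%OS = 100·exp(−πζ/√(1−ζ²)) = 30.7%.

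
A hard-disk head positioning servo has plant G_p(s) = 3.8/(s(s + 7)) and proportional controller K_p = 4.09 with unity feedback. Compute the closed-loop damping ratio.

1 + K_p·G_p(s) = 0 gives s² + 7s + 15.54 = 0.
So ω_n² = 15.54 ⇒ ω_n = 3.942 rad/s, and ζ = 7/(2ω_n) = 0.888.

ζ = 0.888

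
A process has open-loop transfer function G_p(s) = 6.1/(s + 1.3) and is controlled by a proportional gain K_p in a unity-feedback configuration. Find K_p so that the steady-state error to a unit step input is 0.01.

For a type-0 loop with proportional control, e_ss = 1/(1 + K_p·G_p(0)).
G_p(0) = 4.692. Require 1/(1 + K_p·4.692) = 0.01, so 1 + 4.692·K_p = 100.
K_p = (100 − 1)/4.692 = 21.1.

K_p = 21.1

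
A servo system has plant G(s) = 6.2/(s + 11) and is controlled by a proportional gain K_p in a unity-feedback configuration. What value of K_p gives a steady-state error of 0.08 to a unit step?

K_p = 20.4

The loop is type 0, so e_ss(step) = 1/(1 + K_pos) with K_pos = K_p·G(0).
G(0) = 0.5636. Require 1/(1 + K_p·0.5636) = 0.08, so 1 + 0.5636·K_p = 12.5.
K_p = (12.5 − 1)/0.5636 = 20.4.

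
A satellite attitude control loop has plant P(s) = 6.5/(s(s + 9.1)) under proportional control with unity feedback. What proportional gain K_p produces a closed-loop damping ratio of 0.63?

K_p = 8.02

Closed-loop characteristic equation: s² + 9.1s + K_p·6.5 = 0.
So ω_n = √(6.5K_p) and 2ζω_n = 9.1, giving ζ = 9.1/(2√(6.5K_p)).
Setting ζ = 0.63: √(6.5K_p) = 9.1/(2·0.63) = 7.222, so K_p = 52.16/6.5 = 8.02.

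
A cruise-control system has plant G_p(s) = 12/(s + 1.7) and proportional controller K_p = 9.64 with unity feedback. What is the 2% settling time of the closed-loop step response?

T_s ≈ 0.0341 s

Closed-loop transfer function: T(s) = K_p·G_p(s)/(1 + K_p·G_p(s)) = 115.7/(s + 1.7 + 115.7) = 115.7/(s + 117.4).
Time constant τ = 1/117.4 = 0.008519 s, so the 2% settling time is about 4τ = 0.0341 s.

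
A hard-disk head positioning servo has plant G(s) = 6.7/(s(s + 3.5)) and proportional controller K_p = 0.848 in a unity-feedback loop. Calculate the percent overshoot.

3.35%

The closed-loop denominator s² + 3.5s + 5.682 gives ω_n = √5.682 = 2.384 and ζ = 3.5/(2ω_n) = 0.7342.
%OS = 100·exp(−πζ/√(1−ζ²)) = 100·exp(−π·0.7342/√0.461) = 3.35%.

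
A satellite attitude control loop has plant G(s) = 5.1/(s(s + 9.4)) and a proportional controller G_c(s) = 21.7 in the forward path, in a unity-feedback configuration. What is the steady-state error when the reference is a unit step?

The open loop G_c(s)G(s) has a pole at the origin (type 1), so the static position error constant is infinite and e_ss = 1/(1+∞) = 0.

0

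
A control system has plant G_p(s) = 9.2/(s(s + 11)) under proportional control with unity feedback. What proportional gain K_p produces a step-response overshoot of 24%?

From %OS = 100·exp(−πζ/√(1−ζ²)) = 24%, ζ = −ln(0.24)/√(π²+ln²(0.24)) = 0.4136.
Characteristic equation s² + 11s + 9.2K_p = 0 gives ζ = 11/(2√(9.2K_p)).
Setting ζ = 0.4136: √(9.2K_p) = 11/(2·0.4136) = 13.3, so K_p = 176.8/9.2 = 19.2.

K_p = 19.2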